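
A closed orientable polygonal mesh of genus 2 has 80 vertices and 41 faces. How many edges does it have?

123

For a closed orientable surface of genus 2, χ = 2 − 2·2 = -2.
E = V + F − (-2) = 80 + 41 − (-2) = 123.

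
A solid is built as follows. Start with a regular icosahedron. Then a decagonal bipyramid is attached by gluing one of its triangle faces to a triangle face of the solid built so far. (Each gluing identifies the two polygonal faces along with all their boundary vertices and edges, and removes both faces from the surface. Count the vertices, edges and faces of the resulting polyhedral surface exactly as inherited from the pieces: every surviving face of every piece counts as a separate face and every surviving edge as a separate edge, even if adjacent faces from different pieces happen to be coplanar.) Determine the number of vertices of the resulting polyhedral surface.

21

A regular icosahedron: V=12, E=30, F=20.
Attach a decagonal bipyramid (V=12, E=30, F=20) along a 3-gon: merge 3 vertices and 3 edges, delete both glued faces → V=21, E=57, F=38.
Check: V − E + F = 21 − 57 + 38 = 2.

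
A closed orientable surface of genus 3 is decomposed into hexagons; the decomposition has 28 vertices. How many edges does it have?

χ = 2 − 2·3 = -4, and every face is a hexagon so 6F = 2E.
V − E + F = -4 with E = 6F/2 gives 28 − (6/2 − 1)·F = -4, so F = 16 and E = 48.

48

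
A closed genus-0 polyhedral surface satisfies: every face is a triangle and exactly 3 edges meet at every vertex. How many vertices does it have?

4

Each face has 3 edges and each edge borders two faces, so 2E = 3F.
Each vertex has degree 3, so 3V = 2E and hence V = 3F/3.
Euler: V − E + F = 2 ⇒ (3F/3) − (3F/2) + F = 2.
Multiply by 6: (6 − 9 + 6)F = 12, i.e. 3F = 12.
So F = 4, E = 3·4/2 = 6, V = 3·4/3 = 4.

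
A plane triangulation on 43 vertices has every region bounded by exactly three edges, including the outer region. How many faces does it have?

In a plane triangulation 3F = 2E and V − E + F = 2, so F = 2V − 4 = 2·43 − 4 = 82.

82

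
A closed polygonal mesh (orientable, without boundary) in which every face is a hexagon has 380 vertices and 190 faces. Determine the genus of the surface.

1

Every face is a hexagon, so 2E = 6·190 = 1140, giving E = 570.
χ = V − E + F = 380 − 570 + 190 = 0.
For a closed orientable surface χ = 2 − 2g, so g = (2 − (0))/2 = 1.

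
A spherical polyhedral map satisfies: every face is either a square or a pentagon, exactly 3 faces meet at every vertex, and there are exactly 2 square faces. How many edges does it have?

Let x be the number of pentagons; then F = 2 + x.
Edge–face incidences: 2E = 4·2 + 5·x = 8 + 5x.
Every vertex has degree 3, so 3V = 2E.
Euler: V − E + F = 2 ⇒ (2E)/3 − E + (2 + x) = 2.
Multiply by 6: 2·(2E) − 3·(2E) + 6·(2 + x) = 12, i.e. 12 + 6x − (8 + 5x) = 12.
Collecting terms: x + 4 = 12, so x = 8.
Then 2E = 8 + 5·8 = 48, so E = 24, V = 2E/3 = 16, F = 2 + 8 = 10.

24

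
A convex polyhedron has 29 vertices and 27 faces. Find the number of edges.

Here V − E + F = 2.
E = V + F − (2) = 29 + 27 − (2) = 54.

54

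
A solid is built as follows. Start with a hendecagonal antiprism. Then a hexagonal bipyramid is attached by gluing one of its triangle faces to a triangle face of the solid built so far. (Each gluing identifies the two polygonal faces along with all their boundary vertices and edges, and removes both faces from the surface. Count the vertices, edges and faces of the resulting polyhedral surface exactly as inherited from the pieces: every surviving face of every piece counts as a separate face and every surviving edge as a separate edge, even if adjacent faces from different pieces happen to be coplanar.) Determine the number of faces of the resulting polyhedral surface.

A hendecagonal antiprism: V=22, E=44, F=24.
Attach a hexagonal bipyramid (V=8, E=18, F=12) along a 3-gon: merge 3 vertices and 3 edges, delete both glued faces → V=27, E=59, F=34.
Check: V − E + F = 27 − 59 + 34 = 2.

34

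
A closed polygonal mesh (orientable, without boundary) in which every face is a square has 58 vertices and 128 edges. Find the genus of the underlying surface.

4

Every face is a square and each edge borders two faces, so 4F = 2·128, giving F = 64.
χ = V − E + F = 58 − 128 + 64 = -6.
For a closed orientable surface χ = 2 − 2g, so g = (2 − (-6))/2 = 4.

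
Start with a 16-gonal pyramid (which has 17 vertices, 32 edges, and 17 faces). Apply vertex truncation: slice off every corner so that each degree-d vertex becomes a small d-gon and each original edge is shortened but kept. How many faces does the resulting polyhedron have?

Truncation replaces each original edge-end by a new vertex, so V′ = 2E = 64.
Each original edge survives, and each old vertex of degree d contributes d new edges; summing degrees gives Σd = 2E, so E′ = E + 2E = 3E = 96.
Each original face survives and each original vertex becomes one new face: F′ = F + V = 34.

34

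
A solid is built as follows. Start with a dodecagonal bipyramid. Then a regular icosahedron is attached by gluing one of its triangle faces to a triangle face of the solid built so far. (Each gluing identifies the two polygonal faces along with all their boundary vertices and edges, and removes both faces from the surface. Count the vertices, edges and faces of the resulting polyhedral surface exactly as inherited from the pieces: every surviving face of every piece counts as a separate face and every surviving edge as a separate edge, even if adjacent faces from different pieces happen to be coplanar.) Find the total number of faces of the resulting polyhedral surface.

A dodecagonal bipyramid: V=14, E=36, F=24.
Attach a regular icosahedron (V=12, E=30, F=20) along a 3-gon: merge 3 vertices and 3 edges, delete both glued faces → V=23, E=63, F=42.
Check: V − E + F = 23 − 63 + 42 = 2.

42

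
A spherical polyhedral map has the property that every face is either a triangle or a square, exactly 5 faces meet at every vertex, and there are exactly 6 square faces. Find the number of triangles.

32

Let x be the number of triangles; then F = 6 + x.
Edge–face incidences: 2E = 4·6 + 3·x = 24 + 3x.
Every vertex has degree 5, so 5V = 2E.
Euler: V − E + F = 2 ⇒ (2E)/5 − E + (6 + x) = 2.
Multiply by 10: 2·(2E) − 5·(2E) + 10·(6 + x) = 20, i.e. 60 + 10x − 3·(24 + 3x) = 20.
Collecting terms: x − 12 = 20, so x = 32.
Then 2E = 24 + 3·32 = 120, so E = 60, V = 2E/5 = 24, F = 6 + 32 = 38.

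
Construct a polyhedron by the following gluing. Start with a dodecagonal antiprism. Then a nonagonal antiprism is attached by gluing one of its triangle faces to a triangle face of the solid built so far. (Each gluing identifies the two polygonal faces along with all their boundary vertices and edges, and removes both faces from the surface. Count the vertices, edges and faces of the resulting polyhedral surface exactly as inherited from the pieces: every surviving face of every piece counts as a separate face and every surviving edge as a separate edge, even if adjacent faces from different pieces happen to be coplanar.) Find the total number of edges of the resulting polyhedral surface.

81

A dodecagonal antiprism: V=24, E=48, F=26.
Attach a nonagonal antiprism (V=18, E=36, F=20) along a 3-gon: merge 3 vertices and 3 edges, delete both glued faces → V=39, E=81, F=44.
Check: V − E + F = 39 − 81 + 44 = 2.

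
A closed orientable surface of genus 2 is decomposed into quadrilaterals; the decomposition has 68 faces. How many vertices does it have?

χ = 2 − 2·2 = -2, and every face is a square so 4F = 2E.
E = 4·68/2 = 136. Then V = -2 + E − F = -2 + 136 − 68 = 66.

66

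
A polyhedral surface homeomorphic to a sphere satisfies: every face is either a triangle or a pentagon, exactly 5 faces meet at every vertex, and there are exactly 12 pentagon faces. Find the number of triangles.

80

Let x be the number of triangles; then F = 12 + x.
Edge–face incidences: 2E = 5·12 + 3·x = 60 + 3x.
Every vertex has degree 5, so 5V = 2E.
Euler: V − E + F = 2 ⇒ (2E)/5 − E + (12 + x) = 2.
Multiply by 10: 2·(2E) − 5·(2E) + 10·(12 + x) = 20, i.e. 120 + 10x − 3·(60 + 3x) = 20.
Collecting terms: x − 60 = 20, so x = 80.
Then 2E = 60 + 3·80 = 300, so E = 150, V = 2E/5 = 60, F = 12 + 80 = 92.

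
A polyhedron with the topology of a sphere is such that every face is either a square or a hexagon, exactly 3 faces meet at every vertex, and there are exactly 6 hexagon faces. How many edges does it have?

30

Let x be the number of squares; then F = 6 + x.
Edge–face incidences: 2E = 6·6 + 4·x = 36 + 4x.
Every vertex has degree 3, so 3V = 2E.
Euler: V − E + F = 2 ⇒ (2E)/3 − E + (6 + x) = 2.
Multiply by 6: 2·(2E) − 3·(2E) + 6·(6 + x) = 12, i.e. 36 + 6x − (36 + 4x) = 12.
Collecting terms: 2x = 12, so x = 6.
Then 2E = 36 + 4·6 = 60, so E = 30, V = 2E/3 = 20, F = 6 + 6 = 12.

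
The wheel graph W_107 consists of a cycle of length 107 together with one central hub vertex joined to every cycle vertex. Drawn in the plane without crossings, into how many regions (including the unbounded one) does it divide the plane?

W_107 has V = 107 + 1 = 108 vertices and E = 2·107 = 214 edges.
By Euler's formula F = 2 − V + E = 2 − 108 + 214 = 108.

108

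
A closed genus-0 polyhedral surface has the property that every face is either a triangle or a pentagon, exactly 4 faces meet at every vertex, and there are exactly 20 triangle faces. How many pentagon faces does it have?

Let x be the number of pentagons; then F = 20 + x.
Edge–face incidences: 2E = 3·20 + 5·x = 60 + 5x.
Every vertex has degree 4, so 4V = 2E.
Euler: V − E + F = 2 ⇒ (2E)/4 − E + (20 + x) = 2.
Multiply by 8: 2·(2E) − 4·(2E) + 8·(20 + x) = 16, i.e. 160 + 8x − 2·(60 + 5x) = 16.
Collecting terms: −2x + 40 = 16, so −2x = −24, so x = 12.
Then 2E = 60 + 5·12 = 120, so E = 60, V = 2E/4 = 30, F = 20 + 12 = 32.

12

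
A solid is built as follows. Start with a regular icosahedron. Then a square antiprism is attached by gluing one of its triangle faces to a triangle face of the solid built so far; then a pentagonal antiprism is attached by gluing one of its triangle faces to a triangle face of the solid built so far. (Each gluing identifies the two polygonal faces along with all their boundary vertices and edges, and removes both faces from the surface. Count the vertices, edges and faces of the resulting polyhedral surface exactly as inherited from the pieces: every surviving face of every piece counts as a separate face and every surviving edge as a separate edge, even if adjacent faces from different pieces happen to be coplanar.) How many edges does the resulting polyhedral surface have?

A regular icosahedron: V=12, E=30, F=20.
Attach a square antiprism (V=8, E=16, F=10) along a 3-gon: merge 3 vertices and 3 edges, delete both glued faces → V=17, E=43, F=28.
Attach a pentagonal antiprism (V=10, E=20, F=12) along a 3-gon: merge 3 vertices and 3 edges, delete both glued faces → V=24, E=60, F=38.
Check: V − E + F = 24 − 60 + 38 = 2.

60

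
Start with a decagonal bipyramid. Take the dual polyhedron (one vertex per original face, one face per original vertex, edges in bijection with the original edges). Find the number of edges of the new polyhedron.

30

The base solid has V = 12, E = 30, F = 20.
The dual swaps V and F and preserves E: V′ = F = 20, E′ = E = 30, F′ = V = 12.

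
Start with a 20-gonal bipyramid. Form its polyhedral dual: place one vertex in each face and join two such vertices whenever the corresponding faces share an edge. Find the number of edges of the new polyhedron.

60

The base solid has V = 22, E = 60, F = 40.
The dual swaps V and F and preserves E: V′ = F = 40, E′ = E = 60, F′ = V = 22.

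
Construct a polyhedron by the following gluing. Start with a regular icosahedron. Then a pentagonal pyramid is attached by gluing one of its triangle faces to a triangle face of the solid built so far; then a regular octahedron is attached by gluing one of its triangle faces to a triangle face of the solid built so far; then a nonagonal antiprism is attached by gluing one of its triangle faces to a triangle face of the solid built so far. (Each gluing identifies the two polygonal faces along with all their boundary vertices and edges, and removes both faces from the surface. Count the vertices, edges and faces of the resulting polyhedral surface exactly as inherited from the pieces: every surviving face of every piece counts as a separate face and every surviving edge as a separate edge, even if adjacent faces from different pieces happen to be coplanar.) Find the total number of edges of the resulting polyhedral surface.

A regular icosahedron: V=12, E=30, F=20.
Attach a pentagonal pyramid (V=6, E=10, F=6) along a 3-gon: merge 3 vertices and 3 edges, delete both glued faces → V=15, E=37, F=24.
Attach a regular octahedron (V=6, E=12, F=8) along a 3-gon: merge 3 vertices and 3 edges, delete both glued faces → V=18, E=46, F=30.
Attach a nonagonal antiprism (V=18, E=36, F=20) along a 3-gon: merge 3 vertices and 3 edges, delete both glued faces → V=33, E=79, F=48.
Check: V − E + F = 33 − 79 + 48 = 2.

79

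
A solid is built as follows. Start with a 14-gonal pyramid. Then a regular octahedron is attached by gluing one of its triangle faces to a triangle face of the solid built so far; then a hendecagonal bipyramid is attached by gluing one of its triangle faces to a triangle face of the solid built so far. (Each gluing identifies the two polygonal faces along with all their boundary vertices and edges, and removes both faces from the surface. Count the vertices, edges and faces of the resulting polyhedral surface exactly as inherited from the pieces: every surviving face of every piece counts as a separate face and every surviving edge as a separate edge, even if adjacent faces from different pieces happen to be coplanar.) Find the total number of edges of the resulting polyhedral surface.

A 14-gonal pyramid: V=15, E=28, F=15.
Attach a regular octahedron (V=6, E=12, F=8) along a 3-gon: merge 3 vertices and 3 edges, delete both glued faces → V=18, E=37, F=21.
Attach a hendecagonal bipyramid (V=13, E=33, F=22) along a 3-gon: merge 3 vertices and 3 edges, delete both glued faces → V=28, E=67, F=41.
Check: V − E + F = 28 − 67 + 41 = 2.

67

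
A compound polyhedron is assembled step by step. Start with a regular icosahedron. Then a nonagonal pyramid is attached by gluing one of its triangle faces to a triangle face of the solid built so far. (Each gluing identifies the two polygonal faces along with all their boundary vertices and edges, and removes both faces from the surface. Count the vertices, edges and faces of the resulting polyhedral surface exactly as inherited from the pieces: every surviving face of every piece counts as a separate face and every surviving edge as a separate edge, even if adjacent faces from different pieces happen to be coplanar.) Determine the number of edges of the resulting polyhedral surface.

45

A regular icosahedron: V=12, E=30, F=20.
Attach a nonagonal pyramid (V=10, E=18, F=10) along a 3-gon: merge 3 vertices and 3 edges, delete both glued faces → V=19, E=45, F=28.
Check: V − E + F = 19 − 45 + 28 = 2.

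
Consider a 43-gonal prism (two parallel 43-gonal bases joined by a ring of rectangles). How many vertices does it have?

A prism on an n-gon has two n-gon bases and n rectangular sides: V = 2·43 = 86, E = 3·43 = 129, F = 43 + 2 = 45.
Check: V − E + F = 86 − 129 + 45 = 2.

86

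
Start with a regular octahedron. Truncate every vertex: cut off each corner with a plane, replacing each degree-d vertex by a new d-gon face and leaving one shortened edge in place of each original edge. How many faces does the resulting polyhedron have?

The base solid has V = 6, E = 12, F = 8.
Truncation replaces each original edge-end by a new vertex, so V′ = 2E = 24.
Each original edge survives, and each old vertex of degree d contributes d new edges; summing degrees gives Σd = 2E, so E′ = E + 2E = 3E = 36.
Each original face survives and each original vertex becomes one new face: F′ = F + V = 14.

14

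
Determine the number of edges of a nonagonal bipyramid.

27

A bipyramid over an n-gon has 2n triangular faces and n + 2 vertices: V = 9 + 2 = 11, E = 3·9 = 27, F = 2·9 = 18.
Check: V − E + F = 11 − 27 + 18 = 2.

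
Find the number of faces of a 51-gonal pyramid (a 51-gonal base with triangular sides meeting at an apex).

52

A pyramid on an n-gon base has one n-gon and n triangles: V = 51 + 1 = 52, E = 2·51 = 102, F = 51 + 1 = 52.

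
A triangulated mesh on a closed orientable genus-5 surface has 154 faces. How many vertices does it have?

χ = 2 − 2·5 = -8, and every face is a triangle so 3F = 2E.
E = 3·154/2 = 231. Then V = -8 + E − F = -8 + 231 − 154 = 69.

69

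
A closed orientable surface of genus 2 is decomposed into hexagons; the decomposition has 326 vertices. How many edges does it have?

492

χ = 2 − 2·2 = -2, and every face is a hexagon so 6F = 2E.
V − E + F = -2 with E = 6F/2 gives 326 − (6/2 − 1)·F = -2, so F = 164 and E = 492.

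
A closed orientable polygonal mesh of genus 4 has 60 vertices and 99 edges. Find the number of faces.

For a closed orientable surface of genus 4, χ = 2 − 2·4 = -6.
F = -6 − V + E = -6 − 60 + 99 = 33.

33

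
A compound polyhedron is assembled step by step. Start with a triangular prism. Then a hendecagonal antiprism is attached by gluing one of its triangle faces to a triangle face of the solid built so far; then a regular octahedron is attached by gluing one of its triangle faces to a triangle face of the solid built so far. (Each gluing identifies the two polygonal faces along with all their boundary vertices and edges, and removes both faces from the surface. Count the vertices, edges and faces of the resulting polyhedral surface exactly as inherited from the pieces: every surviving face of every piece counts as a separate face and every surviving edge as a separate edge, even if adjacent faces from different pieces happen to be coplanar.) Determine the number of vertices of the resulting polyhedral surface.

A triangular prism: V=6, E=9, F=5.
Attach a hendecagonal antiprism (V=22, E=44, F=24) along a 3-gon: merge 3 vertices and 3 edges, delete both glued faces → V=25, E=50, F=27.
Attach a regular octahedron (V=6, E=12, F=8) along a 3-gon: merge 3 vertices and 3 edges, delete both glued faces → V=28, E=59, F=33.
Check: V − E + F = 28 − 59 + 33 = 2.

28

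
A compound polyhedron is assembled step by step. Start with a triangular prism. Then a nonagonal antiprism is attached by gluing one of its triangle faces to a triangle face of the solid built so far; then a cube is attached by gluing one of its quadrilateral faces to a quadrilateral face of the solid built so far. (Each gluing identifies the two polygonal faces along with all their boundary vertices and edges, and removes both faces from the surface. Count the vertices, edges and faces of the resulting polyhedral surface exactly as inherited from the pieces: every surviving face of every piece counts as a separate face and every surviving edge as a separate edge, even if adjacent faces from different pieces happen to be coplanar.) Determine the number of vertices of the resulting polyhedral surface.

A triangular prism: V=6, E=9, F=5.
Attach a nonagonal antiprism (V=18, E=36, F=20) along a 3-gon: merge 3 vertices and 3 edges, delete both glued faces → V=21, E=42, F=23.
Attach a cube (V=8, E=12, F=6) along a 4-gon: merge 4 vertices and 4 edges, delete both glued faces → V=25, E=50, F=27.
Check: V − E + F = 25 − 50 + 27 = 2.

25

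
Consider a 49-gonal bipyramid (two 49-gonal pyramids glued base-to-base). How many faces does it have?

98

A bipyramid over an n-gon has 2n triangular faces and n + 2 vertices: V = 49 + 2 = 51, E = 3·49 = 147, F = 2·49 = 98.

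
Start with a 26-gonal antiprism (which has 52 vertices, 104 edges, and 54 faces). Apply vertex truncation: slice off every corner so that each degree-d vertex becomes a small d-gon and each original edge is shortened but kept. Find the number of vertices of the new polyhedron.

Truncation replaces each original edge-end by a new vertex, so V′ = 2E = 208.
Each original edge survives, and each old vertex of degree d contributes d new edges; summing degrees gives Σd = 2E, so E′ = E + 2E = 3E = 312.
Each original face survives and each original vertex becomes one new face: F′ = F + V = 106.

208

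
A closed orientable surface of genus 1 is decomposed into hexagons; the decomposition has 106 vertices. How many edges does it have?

χ = 2 − 2·1 = 0, and every face is a hexagon so 6F = 2E.
V − E + F = 0 with E = 6F/2 gives 106 − (6/2 − 1)·F = 0, so F = 53 and E = 159.

159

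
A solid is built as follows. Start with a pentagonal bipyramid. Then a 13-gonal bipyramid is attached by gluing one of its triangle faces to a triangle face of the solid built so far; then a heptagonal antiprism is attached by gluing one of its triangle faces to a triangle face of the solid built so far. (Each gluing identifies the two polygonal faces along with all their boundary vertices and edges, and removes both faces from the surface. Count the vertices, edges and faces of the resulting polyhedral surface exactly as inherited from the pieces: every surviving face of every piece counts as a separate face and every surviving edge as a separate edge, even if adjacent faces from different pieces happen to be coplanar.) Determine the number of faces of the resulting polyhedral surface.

48

A pentagonal bipyramid: V=7, E=15, F=10.
Attach a 13-gonal bipyramid (V=15, E=39, F=26) along a 3-gon: merge 3 vertices and 3 edges, delete both glued faces → V=19, E=51, F=34.
Attach a heptagonal antiprism (V=14, E=28, F=16) along a 3-gon: merge 3 vertices and 3 edges, delete both glued faces → V=30, E=76, F=48.
Check: V − E + F = 30 − 76 + 48 = 2.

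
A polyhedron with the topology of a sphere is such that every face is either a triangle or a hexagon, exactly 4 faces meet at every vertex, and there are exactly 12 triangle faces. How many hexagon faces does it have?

2

Let x be the number of hexagons; then F = 12 + x.
Edge–face incidences: 2E = 3·12 + 6·x = 36 + 6x.
Every vertex has degree 4, so 4V = 2E.
Euler: V − E + F = 2 ⇒ (2E)/4 − E + (12 + x) = 2.
Multiply by 8: 2·(2E) − 4·(2E) + 8·(12 + x) = 16, i.e. 96 + 8x − 2·(36 + 6x) = 16.
Collecting terms: −4x + 24 = 16, so −4x = −8, so x = 2.
Then 2E = 36 + 6·2 = 48, so E = 24, V = 2E/4 = 12, F = 12 + 2 = 14.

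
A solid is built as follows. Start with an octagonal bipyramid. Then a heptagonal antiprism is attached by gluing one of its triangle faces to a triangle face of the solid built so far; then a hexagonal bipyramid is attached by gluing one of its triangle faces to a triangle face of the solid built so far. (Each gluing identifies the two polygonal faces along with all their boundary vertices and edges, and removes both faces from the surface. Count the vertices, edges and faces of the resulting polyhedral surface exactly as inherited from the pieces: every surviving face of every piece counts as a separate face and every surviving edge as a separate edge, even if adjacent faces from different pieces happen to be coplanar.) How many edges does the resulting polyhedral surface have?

An octagonal bipyramid: V=10, E=24, F=16.
Attach a heptagonal antiprism (V=14, E=28, F=16) along a 3-gon: merge 3 vertices and 3 edges, delete both glued faces → V=21, E=49, F=30.
Attach a hexagonal bipyramid (V=8, E=18, F=12) along a 3-gon: merge 3 vertices and 3 edges, delete both glued faces → V=26, E=64, F=40.
Check: V − E + F = 26 − 64 + 40 = 2.

64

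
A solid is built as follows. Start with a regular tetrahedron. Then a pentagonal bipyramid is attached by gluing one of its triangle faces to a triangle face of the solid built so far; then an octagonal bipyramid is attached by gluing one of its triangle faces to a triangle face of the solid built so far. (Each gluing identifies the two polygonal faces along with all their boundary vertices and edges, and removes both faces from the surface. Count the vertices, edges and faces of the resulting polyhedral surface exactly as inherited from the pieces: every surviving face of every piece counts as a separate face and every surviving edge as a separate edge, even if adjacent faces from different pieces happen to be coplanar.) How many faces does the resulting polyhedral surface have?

26

A regular tetrahedron: V=4, E=6, F=4.
Attach a pentagonal bipyramid (V=7, E=15, F=10) along a 3-gon: merge 3 vertices and 3 edges, delete both glued faces → V=8, E=18, F=12.
Attach an octagonal bipyramid (V=10, E=24, F=16) along a 3-gon: merge 3 vertices and 3 edges, delete both glued faces → V=15, E=39, F=26.
Check: V − E + F = 15 − 39 + 26 = 2.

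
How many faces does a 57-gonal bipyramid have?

114

A bipyramid over an n-gon has 2n triangular faces and n + 2 vertices: V = 57 + 2 = 59, E = 3·57 = 171, F = 2·57 = 114.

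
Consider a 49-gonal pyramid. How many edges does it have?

A pyramid on an n-gon base has one n-gon and n triangles: V = 49 + 1 = 50, E = 2·49 = 98, F = 49 + 1 = 50.

98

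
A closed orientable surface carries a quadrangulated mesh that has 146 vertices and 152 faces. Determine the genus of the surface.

Every face is a square, so 2E = 4·152 = 608, giving E = 304.
χ = V − E + F = 146 − 304 + 152 = -6.
For a closed orientable surface χ = 2 − 2g, so g = (2 − (-6))/2 = 4.

4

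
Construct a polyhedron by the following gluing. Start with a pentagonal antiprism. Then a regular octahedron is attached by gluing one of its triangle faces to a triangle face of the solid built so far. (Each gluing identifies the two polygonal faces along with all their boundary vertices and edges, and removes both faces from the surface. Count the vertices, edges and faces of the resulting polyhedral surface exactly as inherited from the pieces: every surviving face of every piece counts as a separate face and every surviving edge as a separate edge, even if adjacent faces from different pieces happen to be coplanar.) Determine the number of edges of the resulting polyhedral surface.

A pentagonal antiprism: V=10, E=20, F=12.
Attach a regular octahedron (V=6, E=12, F=8) along a 3-gon: merge 3 vertices and 3 edges, delete both glued faces → V=13, E=29, F=18.
Check: V − E + F = 13 − 29 + 18 = 2.

29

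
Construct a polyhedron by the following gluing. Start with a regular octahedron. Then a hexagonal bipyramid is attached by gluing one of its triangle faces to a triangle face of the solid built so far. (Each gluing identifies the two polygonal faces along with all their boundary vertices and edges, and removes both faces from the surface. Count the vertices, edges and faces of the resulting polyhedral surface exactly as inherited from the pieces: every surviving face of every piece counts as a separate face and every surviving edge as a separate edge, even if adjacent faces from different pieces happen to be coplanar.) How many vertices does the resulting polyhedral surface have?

A regular octahedron: V=6, E=12, F=8.
Attach a hexagonal bipyramid (V=8, E=18, F=12) along a 3-gon: merge 3 vertices and 3 edges, delete both glued faces → V=11, E=27, F=18.
Check: V − E + F = 11 − 27 + 18 = 2.

11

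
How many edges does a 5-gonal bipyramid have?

A bipyramid over an n-gon has 2n triangular faces and n + 2 vertices: V = 5 + 2 = 7, E = 3·5 = 15, F = 2·5 = 10.
Check: V − E + F = 7 − 15 + 10 = 2.

15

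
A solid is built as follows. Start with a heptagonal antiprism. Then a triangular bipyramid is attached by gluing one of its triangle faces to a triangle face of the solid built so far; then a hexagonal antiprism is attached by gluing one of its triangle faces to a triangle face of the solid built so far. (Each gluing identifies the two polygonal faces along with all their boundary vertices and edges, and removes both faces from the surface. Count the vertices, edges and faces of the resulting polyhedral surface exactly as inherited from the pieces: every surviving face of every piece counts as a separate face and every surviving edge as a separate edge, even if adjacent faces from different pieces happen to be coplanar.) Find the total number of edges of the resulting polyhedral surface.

55

A heptagonal antiprism: V=14, E=28, F=16.
Attach a triangular bipyramid (V=5, E=9, F=6) along a 3-gon: merge 3 vertices and 3 edges, delete both glued faces → V=16, E=34, F=20.
Attach a hexagonal antiprism (V=12, E=24, F=14) along a 3-gon: merge 3 vertices and 3 edges, delete both glued faces → V=25, E=55, F=32.
Check: V − E + F = 25 − 55 + 32 = 2.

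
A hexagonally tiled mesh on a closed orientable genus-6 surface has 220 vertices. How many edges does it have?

χ = 2 − 2·6 = -10, and every face is a hexagon so 6F = 2E.
V − E + F = -10 with E = 6F/2 gives 220 − (6/2 − 1)·F = -10, so F = 115 and E = 345.

345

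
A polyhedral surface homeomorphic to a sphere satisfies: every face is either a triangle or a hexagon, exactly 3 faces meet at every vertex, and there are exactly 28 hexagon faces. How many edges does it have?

Let x be the number of triangles; then F = 28 + x.
Edge–face incidences: 2E = 6·28 + 3·x = 168 + 3x.
Every vertex has degree 3, so 3V = 2E.
Euler: V − E + F = 2 ⇒ (2E)/3 − E + (28 + x) = 2.
Multiply by 6: 2·(2E) − 3·(2E) + 6·(28 + x) = 12, i.e. 168 + 6x − (168 + 3x) = 12.
Collecting terms: 3x = 12, so x = 4.
Then 2E = 168 + 3·4 = 180, so E = 90, V = 2E/3 = 60, F = 28 + 4 = 32.

90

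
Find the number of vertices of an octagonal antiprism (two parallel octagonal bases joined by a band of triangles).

An antiprism on an n-gon has two n-gon caps and 2n triangles: V = 2·8 = 16, E = 4·8 = 32, F = 2·8 + 2 = 18.

16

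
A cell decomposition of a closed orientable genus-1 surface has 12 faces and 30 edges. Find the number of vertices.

18

For a closed orientable surface of genus 1, χ = 2 − 2·1 = 0.
V = 0 + E − F = 0 + 30 − 12 = 18.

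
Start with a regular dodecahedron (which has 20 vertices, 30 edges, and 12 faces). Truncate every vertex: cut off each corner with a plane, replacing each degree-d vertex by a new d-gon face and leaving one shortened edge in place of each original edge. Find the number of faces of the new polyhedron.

32

Truncation replaces each original edge-end by a new vertex, so V′ = 2E = 60.
Each original edge survives, and each old vertex of degree d contributes d new edges; summing degrees gives Σd = 2E, so E′ = E + 2E = 3E = 90.
Each original face survives and each original vertex becomes one new face: F′ = F + V = 32.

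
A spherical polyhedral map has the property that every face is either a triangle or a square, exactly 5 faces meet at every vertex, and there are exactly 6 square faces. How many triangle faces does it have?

32

Let x be the number of triangles; then F = 6 + x.
Edge–face incidences: 2E = 4·6 + 3·x = 24 + 3x.
Every vertex has degree 5, so 5V = 2E.
Euler: V − E + F = 2 ⇒ (2E)/5 − E + (6 + x) = 2.
Multiply by 10: 2·(2E) − 5·(2E) + 10·(6 + x) = 20, i.e. 60 + 10x − 3·(24 + 3x) = 20.
Collecting terms: x − 12 = 20, so x = 32.
Then 2E = 24 + 3·32 = 120, so E = 60, V = 2E/5 = 24, F = 6 + 32 = 38.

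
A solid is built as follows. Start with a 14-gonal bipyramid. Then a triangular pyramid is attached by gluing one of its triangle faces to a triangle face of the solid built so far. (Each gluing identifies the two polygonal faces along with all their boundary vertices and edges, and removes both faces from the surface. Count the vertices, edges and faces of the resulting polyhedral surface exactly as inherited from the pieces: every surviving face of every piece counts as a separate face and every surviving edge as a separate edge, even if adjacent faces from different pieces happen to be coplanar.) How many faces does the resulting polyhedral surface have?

A 14-gonal bipyramid: V=16, E=42, F=28.
Attach a triangular pyramid (V=4, E=6, F=4) along a 3-gon: merge 3 vertices and 3 edges, delete both glued faces → V=17, E=45, F=30.
Check: V − E + F = 17 − 45 + 30 = 2.

30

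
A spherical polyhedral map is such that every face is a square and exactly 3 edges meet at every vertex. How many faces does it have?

Each face has 4 edges and each edge borders two faces, so 2E = 4F.
Each vertex has degree 3, so 3V = 2E and hence V = 4F/3.
Euler: V − E + F = 2 ⇒ (4F/3) − (4F/2) + F = 2.
Multiply by 6: (8 − 12 + 6)F = 12, i.e. 2F = 12.
So F = 6, E = 4·6/2 = 12, V = 4·6/3 = 8.

6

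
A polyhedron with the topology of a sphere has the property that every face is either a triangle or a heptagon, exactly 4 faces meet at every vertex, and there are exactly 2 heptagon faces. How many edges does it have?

28

Let x be the number of triangles; then F = 2 + x.
Edge–face incidences: 2E = 7·2 + 3·x = 14 + 3x.
Every vertex has degree 4, so 4V = 2E.
Euler: V − E + F = 2 ⇒ (2E)/4 − E + (2 + x) = 2.
Multiply by 8: 2·(2E) − 4·(2E) + 8·(2 + x) = 16, i.e. 16 + 8x − 2·(14 + 3x) = 16.
Collecting terms: 2x − 12 = 16, so 2x = 28, so x = 14.
Then 2E = 14 + 3·14 = 56, so E = 28, V = 2E/4 = 14, F = 2 + 14 = 16.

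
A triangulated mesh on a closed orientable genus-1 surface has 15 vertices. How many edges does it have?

45

χ = 2 − 2·1 = 0, and every face is a triangle so 3F = 2E.
V − E + F = 0 with E = 3F/2 gives 15 − (3/2 − 1)·F = 0, so F = 30 and E = 45.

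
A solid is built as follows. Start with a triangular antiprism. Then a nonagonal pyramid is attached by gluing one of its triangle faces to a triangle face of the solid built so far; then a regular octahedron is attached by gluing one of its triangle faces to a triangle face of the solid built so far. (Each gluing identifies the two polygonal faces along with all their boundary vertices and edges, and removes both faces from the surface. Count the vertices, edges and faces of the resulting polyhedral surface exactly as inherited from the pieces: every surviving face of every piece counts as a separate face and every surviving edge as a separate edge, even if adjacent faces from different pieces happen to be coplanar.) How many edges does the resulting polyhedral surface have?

36

A triangular antiprism: V=6, E=12, F=8.
Attach a nonagonal pyramid (V=10, E=18, F=10) along a 3-gon: merge 3 vertices and 3 edges, delete both glued faces → V=13, E=27, F=16.
Attach a regular octahedron (V=6, E=12, F=8) along a 3-gon: merge 3 vertices and 3 edges, delete both glued faces → V=16, E=36, F=22.
Check: V − E + F = 16 − 36 + 22 = 2.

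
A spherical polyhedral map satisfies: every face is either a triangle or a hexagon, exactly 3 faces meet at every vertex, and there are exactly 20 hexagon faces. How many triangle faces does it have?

Let x be the number of triangles; then F = 20 + x.
Edge–face incidences: 2E = 6·20 + 3·x = 120 + 3x.
Every vertex has degree 3, so 3V = 2E.
Euler: V − E + F = 2 ⇒ (2E)/3 − E + (20 + x) = 2.
Multiply by 6: 2·(2E) − 3·(2E) + 6·(20 + x) = 12, i.e. 120 + 6x − (120 + 3x) = 12.
Collecting terms: 3x = 12, so x = 4.
Then 2E = 120 + 3·4 = 132, so E = 66, V = 2E/3 = 44, F = 20 + 4 = 24.

4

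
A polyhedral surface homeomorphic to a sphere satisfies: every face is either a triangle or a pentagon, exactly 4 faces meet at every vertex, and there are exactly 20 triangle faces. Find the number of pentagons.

Let x be the number of pentagons; then F = 20 + x.
Edge–face incidences: 2E = 3·20 + 5·x = 60 + 5x.
Every vertex has degree 4, so 4V = 2E.
Euler: V − E + F = 2 ⇒ (2E)/4 − E + (20 + x) = 2.
Multiply by 8: 2·(2E) − 4·(2E) + 8·(20 + x) = 16, i.e. 160 + 8x − 2·(60 + 5x) = 16.
Collecting terms: −2x + 40 = 16, so −2x = −24, so x = 12.
Then 2E = 60 + 5·12 = 120, so E = 60, V = 2E/4 = 30, F = 20 + 12 = 32.

12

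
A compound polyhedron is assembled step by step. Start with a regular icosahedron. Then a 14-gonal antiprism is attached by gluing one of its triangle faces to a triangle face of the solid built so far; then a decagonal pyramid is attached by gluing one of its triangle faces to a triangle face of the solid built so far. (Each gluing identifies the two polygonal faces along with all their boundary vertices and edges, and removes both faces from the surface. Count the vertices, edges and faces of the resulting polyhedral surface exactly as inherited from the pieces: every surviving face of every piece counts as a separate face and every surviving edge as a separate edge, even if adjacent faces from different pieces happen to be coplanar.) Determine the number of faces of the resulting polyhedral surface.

57

A regular icosahedron: V=12, E=30, F=20.
Attach a 14-gonal antiprism (V=28, E=56, F=30) along a 3-gon: merge 3 vertices and 3 edges, delete both glued faces → V=37, E=83, F=48.
Attach a decagonal pyramid (V=11, E=20, F=11) along a 3-gon: merge 3 vertices and 3 edges, delete both glued faces → V=45, E=100, F=57.
Check: V − E + F = 45 − 100 + 57 = 2.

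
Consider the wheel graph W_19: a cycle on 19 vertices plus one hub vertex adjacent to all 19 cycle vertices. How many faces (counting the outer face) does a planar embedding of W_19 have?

W_19 has V = 19 + 1 = 20 vertices and E = 2·19 = 38 edges.
By Euler's formula F = 2 − V + E = 2 − 20 + 38 = 20.

20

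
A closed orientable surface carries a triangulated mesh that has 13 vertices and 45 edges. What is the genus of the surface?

Every face is a triangle and each edge borders two faces, so 3F = 2·45, giving F = 30.
χ = V − E + F = 13 − 45 + 30 = -2.
For a closed orientable surface χ = 2 − 2g, so g = (2 − (-2))/2 = 2.

2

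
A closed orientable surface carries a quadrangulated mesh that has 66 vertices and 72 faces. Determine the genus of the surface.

4

Every face is a square, so 2E = 4·72 = 288, giving E = 144.
χ = V − E + F = 66 − 144 + 72 = -6.
For a closed orientable surface χ = 2 − 2g, so g = (2 − (-6))/2 = 4.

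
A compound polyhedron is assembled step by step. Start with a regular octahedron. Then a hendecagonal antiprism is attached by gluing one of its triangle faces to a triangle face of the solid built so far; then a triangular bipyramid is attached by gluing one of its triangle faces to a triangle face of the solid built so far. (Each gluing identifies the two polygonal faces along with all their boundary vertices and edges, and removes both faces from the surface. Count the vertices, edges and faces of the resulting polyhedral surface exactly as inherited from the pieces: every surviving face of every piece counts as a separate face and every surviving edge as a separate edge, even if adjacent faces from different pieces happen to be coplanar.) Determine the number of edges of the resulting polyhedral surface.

A regular octahedron: V=6, E=12, F=8.
Attach a hendecagonal antiprism (V=22, E=44, F=24) along a 3-gon: merge 3 vertices and 3 edges, delete both glued faces → V=25, E=53, F=30.
Attach a triangular bipyramid (V=5, E=9, F=6) along a 3-gon: merge 3 vertices and 3 edges, delete both glued faces → V=27, E=59, F=34.
Check: V − E + F = 27 − 59 + 34 = 2.

59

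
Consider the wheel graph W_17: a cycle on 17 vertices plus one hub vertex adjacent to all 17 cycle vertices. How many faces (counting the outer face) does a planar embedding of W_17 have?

18

W_17 has V = 17 + 1 = 18 vertices and E = 2·17 = 34 edges.
By Euler's formula F = 2 − V + E = 2 − 18 + 34 = 18.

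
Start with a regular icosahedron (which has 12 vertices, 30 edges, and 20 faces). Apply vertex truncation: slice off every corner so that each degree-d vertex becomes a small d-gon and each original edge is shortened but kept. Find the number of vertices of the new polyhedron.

60

Truncation replaces each original edge-end by a new vertex, so V′ = 2E = 60.
Each original edge survives, and each old vertex of degree d contributes d new edges; summing degrees gives Σd = 2E, so E′ = E + 2E = 3E = 90.
Each original face survives and each original vertex becomes one new face: F′ = F + V = 32.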